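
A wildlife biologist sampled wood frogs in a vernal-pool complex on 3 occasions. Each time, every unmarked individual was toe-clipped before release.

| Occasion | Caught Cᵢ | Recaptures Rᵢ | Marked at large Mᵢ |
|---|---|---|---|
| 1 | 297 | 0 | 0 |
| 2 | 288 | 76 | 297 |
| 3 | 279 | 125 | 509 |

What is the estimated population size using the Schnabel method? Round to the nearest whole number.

N ≈ 1132

Σ MᵢCᵢ = 0·297 + 297·288 + 509·279 = 0 + 85536 + 142011 = 227547
Σ Rᵢ = 0 + 76 + 125 = 201
N̂ = 227547 / 201 ≈ 1132.1 → 1132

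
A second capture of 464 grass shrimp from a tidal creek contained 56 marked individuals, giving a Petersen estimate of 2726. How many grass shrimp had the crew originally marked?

From N = M·C/R: M = N·R / C = 2726·56 / 464 = 152656 / 464 = 329.

M = 329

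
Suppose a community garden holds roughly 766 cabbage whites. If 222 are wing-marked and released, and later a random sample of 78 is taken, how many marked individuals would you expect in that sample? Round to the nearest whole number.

Expected recaptures E[R] = M·C / N.
E[R] = 222 × 78 / 766 = 17316 / 766 ≈ 22.6 → 23

expected recaptures ≈ 23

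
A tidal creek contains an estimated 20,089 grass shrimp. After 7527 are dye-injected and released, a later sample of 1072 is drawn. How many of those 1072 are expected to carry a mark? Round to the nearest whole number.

expected recaptures ≈ 402

The marked fraction of the population is 7527/20089, so in a sample of 1072 expect C·(M/N) marked.
E[R] = 7527 × 1072 / 20089 = 8068944 / 20089 ≈ 401.7 → 402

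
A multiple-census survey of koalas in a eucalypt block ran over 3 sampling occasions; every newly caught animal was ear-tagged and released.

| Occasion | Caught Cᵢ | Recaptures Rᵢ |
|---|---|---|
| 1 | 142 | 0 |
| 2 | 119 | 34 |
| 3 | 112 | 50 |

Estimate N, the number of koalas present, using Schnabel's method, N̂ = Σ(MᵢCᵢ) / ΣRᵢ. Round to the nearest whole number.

Marked at large before each occasion: Mᵢ = Σⱼ<ᵢ (Cⱼ − Rⱼ) → M1=0, M2=142, M3=227
Σ MᵢCᵢ = 0·142 + 142·119 + 227·112 = 0 + 16898 + 25424 = 42322
Σ Rᵢ = 0 + 34 + 50 = 84
N̂ = 42322 / 84 ≈ 503.8 → 504

N ≈ 504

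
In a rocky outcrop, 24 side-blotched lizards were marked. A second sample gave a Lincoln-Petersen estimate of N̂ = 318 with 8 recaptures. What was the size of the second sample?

From N = M·C/R: C = N·R / M = 318·8 / 24 = 2544 / 24 = 106.

C = 106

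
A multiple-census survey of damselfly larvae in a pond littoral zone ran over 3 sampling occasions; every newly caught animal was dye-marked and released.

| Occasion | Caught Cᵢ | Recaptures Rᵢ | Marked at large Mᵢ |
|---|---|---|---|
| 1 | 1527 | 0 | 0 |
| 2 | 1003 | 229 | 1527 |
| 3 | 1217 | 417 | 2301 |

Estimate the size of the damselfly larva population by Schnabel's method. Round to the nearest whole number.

N ≈ 6706

Σ MᵢCᵢ = 0·1527 + 1527·1003 + 2301·1217 = 0 + 1531581 + 2800317 = 4331898
Σ Rᵢ = 0 + 229 + 417 = 646
N̂ = 4331898 / 646 ≈ 6705.7 → 6706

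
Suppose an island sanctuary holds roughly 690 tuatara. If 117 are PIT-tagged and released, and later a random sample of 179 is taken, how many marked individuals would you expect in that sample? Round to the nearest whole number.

Expected recaptures E[R] = M·C / N.
E[R] = 117 × 179 / 690 = 20943 / 690 ≈ 30.4 → 30

expected recaptures ≈ 30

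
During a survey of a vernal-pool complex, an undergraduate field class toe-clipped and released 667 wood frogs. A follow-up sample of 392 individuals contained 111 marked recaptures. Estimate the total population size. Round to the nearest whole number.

N ≈ 2356

The marked fraction in the recapture sample should equal the marked fraction in the population: 111/392 = 667/N.
N = (667 × 392) / 111 = 261464 / 111 ≈ 2355.5 → 2356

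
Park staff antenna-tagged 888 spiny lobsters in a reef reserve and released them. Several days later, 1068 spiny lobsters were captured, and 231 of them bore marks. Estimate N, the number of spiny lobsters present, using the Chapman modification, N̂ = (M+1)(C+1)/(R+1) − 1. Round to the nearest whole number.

N ≈ 4095

N̂ = (888+1)(1068+1)/(231+1) − 1 = 889·1069/232 − 1
= 950341/232 − 1 ≈ 4096.3 − 1 ≈ 4095.3 → 4095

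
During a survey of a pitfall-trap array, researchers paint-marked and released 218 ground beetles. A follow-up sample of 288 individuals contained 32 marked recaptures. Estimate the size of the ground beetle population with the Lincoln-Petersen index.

The marked fraction in the recapture sample should equal the marked fraction in the population: 32/288 = 218/N.
N = (218 × 288) / 32 = 62784 / 32 = 1962

N = 1962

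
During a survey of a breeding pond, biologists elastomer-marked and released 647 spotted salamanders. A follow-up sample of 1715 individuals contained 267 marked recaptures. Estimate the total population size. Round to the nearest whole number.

N = (647 × 1715) / 267 = 1109605 / 267 ≈ 4155.8 → 4156

N ≈ 4156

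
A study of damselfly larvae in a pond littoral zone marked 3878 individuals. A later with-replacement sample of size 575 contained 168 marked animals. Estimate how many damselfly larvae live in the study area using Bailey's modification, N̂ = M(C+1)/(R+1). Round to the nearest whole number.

N̂ = 3878·(575+1)/(168+1) = 3878·576/169 = 2233728/169 ≈ 13217.3 → 13217

N ≈ 13,217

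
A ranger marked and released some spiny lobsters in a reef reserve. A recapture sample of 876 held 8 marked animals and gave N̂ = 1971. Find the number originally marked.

M = 18

From N = M·C/R: M = N·R / C = 1971·8 / 876 = 15768 / 876 = 18.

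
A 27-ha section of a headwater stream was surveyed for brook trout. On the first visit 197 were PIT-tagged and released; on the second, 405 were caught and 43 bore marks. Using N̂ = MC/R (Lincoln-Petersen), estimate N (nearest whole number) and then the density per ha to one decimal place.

density ≈ 68.7 brook trout per ha

N̂ = 197·405/43 = 79785/43 ≈ 1855.47 → 1855
Density = N̂ / area = 1855 / 27 ≈ 68.70 → 68.7 per ha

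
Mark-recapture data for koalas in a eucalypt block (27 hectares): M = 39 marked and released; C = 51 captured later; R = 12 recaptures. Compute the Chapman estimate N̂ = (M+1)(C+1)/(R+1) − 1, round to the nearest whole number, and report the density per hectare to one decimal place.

N̂ = 40·52/13 − 1 = 2080/13 − 1 = 159
Density = N̂ / area = 159 / 27 ≈ 5.89 → 5.9 per hectare

density ≈ 5.9 koalas per hectare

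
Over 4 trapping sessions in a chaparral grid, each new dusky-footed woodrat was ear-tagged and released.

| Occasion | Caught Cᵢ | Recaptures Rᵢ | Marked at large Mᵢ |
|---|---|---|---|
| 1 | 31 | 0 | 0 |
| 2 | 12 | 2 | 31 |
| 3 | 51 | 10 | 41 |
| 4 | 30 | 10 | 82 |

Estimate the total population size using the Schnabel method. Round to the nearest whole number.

N ≈ 224

Σ MᵢCᵢ = 0·31 + 31·12 + 41·51 + 82·30 = 0 + 372 + 2091 + 2460 = 4923
Σ Rᵢ = 0 + 2 + 10 + 10 = 22
N̂ = 4923 / 22 ≈ 223.8 → 224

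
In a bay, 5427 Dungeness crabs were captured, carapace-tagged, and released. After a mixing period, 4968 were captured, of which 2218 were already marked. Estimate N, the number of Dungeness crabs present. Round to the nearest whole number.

Lincoln-Petersen assumes M/N = R/C, so N = M·C / R.
N = (5427 × 4968) / 2218 = 26961336 / 2218 ≈ 12155.7 → 12156

N ≈ 12,156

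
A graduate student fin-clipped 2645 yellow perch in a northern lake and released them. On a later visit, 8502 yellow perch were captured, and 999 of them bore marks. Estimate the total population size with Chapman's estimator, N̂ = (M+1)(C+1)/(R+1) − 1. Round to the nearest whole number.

N ≈ 22,498

N̂ = (2645+1)(8502+1)/(999+1) − 1 = 2646·8503/1000 − 1
= 22498938/1000 − 1 ≈ 22498.9 − 1 ≈ 22497.9 → 22498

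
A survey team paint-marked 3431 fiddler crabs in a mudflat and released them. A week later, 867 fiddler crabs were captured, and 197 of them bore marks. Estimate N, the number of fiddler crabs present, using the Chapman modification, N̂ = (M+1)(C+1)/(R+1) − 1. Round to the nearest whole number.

N ≈ 15,044

N̂ = (3431+1)(867+1)/(197+1) − 1 = 3432·868/198 − 1
= 2978976/198 − 1 ≈ 15045.3 − 1 ≈ 15044.3 → 15044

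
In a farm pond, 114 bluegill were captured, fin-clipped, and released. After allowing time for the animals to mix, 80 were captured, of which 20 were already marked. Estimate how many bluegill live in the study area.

N = (114 × 80) / 20 = 9120 / 20 = 456

N = 456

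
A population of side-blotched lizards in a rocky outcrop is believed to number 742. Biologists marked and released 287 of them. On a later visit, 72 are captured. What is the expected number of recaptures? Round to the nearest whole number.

expected recaptures ≈ 28

Expected recaptures E[R] = M·C / N.
E[R] = 287 × 72 / 742 = 20664 / 742 ≈ 27.8 → 28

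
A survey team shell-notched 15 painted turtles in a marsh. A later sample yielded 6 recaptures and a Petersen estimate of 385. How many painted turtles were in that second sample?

From N = M·C/R: C = N·R / M = 385·6 / 15 = 2310 / 15 = 154.

C = 154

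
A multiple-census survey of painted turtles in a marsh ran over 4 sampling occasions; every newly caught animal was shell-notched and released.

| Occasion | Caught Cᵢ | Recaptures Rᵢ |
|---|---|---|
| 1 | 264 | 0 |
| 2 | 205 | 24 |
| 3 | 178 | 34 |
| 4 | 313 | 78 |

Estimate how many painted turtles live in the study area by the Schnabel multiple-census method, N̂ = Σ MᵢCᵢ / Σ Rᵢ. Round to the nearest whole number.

Marked at large before each occasion: Mᵢ = Σⱼ<ᵢ (Cⱼ − Rⱼ) → M1=0, M2=264, M3=445, M4=589
Σ MᵢCᵢ = 0·264 + 264·205 + 445·178 + 589·313 = 0 + 54120 + 79210 + 184357 = 317687
Σ Rᵢ = 0 + 24 + 34 + 78 = 136
N̂ = 317687 / 136 ≈ 2335.9 → 2336

N ≈ 2336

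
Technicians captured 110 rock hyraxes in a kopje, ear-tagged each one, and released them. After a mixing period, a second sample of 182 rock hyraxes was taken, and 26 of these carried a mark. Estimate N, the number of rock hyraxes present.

N = 770

The marked fraction in the recapture sample should equal the marked fraction in the population: 26/182 = 110/N.
N = (110 × 182) / 26 = 20020 / 26 = 770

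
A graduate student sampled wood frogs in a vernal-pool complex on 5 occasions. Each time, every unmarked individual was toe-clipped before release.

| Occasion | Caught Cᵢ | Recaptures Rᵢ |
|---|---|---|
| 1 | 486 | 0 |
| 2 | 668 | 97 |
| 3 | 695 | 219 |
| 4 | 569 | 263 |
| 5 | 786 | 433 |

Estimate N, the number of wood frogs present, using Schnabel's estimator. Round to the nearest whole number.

N ≈ 3337

Marked at large before each occasion: Mᵢ = Σⱼ<ᵢ (Cⱼ − Rⱼ) → M1=0, M2=486, M3=1057, M4=1533, M5=1839
Σ MᵢCᵢ = 0·486 + 486·668 + 1057·695 + 1533·569 + 1839·786 = 0 + 324648 + 734615 + 872277 + 1445454 = 3376994
Σ Rᵢ = 0 + 97 + 219 + 263 + 433 = 1012
N̂ = 3376994 / 1012 ≈ 3337.0 → 3337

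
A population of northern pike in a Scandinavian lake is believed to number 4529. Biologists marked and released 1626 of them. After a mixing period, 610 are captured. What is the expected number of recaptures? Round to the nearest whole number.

The marked fraction of the population is 1626/4529, so in a sample of 610 expect C·(M/N) marked.
E[R] = 1626 × 610 / 4529 = 991860 / 4529 ≈ 219.0 → 219

expected recaptures ≈ 219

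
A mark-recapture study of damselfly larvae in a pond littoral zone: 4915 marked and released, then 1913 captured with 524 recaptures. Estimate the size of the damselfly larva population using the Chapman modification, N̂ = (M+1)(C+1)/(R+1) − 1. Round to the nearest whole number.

N̂ = (4915+1)(1913+1)/(524+1) − 1 = 4916·1914/525 − 1
= 9409224/525 − 1 ≈ 17922.3 − 1 ≈ 17921.3 → 17921

N ≈ 17,921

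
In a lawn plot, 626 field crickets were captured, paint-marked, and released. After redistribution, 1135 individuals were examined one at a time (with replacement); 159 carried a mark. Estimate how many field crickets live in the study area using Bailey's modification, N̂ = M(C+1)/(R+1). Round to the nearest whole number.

N ≈ 4445

N̂ = 626·(1135+1)/(159+1) = 626·1136/160 = 711136/160 ≈ 4444.6 → 4445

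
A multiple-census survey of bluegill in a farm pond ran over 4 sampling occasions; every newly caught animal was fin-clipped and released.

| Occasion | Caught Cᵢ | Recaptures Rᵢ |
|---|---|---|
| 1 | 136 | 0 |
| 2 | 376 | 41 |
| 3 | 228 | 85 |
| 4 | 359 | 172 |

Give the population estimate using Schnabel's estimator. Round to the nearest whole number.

N ≈ 1272

Marked at large before each occasion: Mᵢ = Σⱼ<ᵢ (Cⱼ − Rⱼ) → M1=0, M2=136, M3=471, M4=614
Σ MᵢCᵢ = 0·136 + 136·376 + 471·228 + 614·359 = 0 + 51136 + 107388 + 220426 = 378950
Σ Rᵢ = 0 + 41 + 85 + 172 = 298
N̂ = 378950 / 298 ≈ 1271.6 → 1272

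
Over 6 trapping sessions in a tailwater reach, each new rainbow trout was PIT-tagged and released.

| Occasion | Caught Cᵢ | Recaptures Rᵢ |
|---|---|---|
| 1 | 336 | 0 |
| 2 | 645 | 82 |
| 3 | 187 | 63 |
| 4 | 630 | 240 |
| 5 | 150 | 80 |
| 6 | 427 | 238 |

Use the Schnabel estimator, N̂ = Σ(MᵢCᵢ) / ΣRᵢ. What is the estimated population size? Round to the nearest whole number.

N ≈ 2666

Marked at large before each occasion: Mᵢ = Σⱼ<ᵢ (Cⱼ − Rⱼ) → M1=0, M2=336, M3=899, M4=1023, M5=1413, M6=1483
Σ MᵢCᵢ = 0·336 + 336·645 + 899·187 + 1023·630 + 1413·150 + 1483·427 = 0 + 216720 + 168113 + 644490 + 211950 + 633241 = 1874514
Σ Rᵢ = 0 + 82 + 63 + 240 + 80 + 238 = 703
N̂ = 1874514 / 703 ≈ 2666.4 → 2666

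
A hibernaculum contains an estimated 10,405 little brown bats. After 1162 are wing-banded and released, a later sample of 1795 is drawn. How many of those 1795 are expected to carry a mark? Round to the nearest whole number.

expected recaptures ≈ 200

The marked fraction of the population is 1162/10405, so in a sample of 1795 expect C·(M/N) marked.
E[R] = 1162 × 1795 / 10405 = 2085790 / 10405 ≈ 200.46 → 200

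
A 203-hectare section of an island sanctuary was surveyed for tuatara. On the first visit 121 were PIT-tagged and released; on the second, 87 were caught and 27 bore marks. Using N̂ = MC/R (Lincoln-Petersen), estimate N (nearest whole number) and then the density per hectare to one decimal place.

N̂ = 121·87/27 = 10527/27 ≈ 389.9 → 390
Density = N̂ / area = 390 / 203 ≈ 1.92 → 1.9 per hectare

density ≈ 1.9 tuatara per hectare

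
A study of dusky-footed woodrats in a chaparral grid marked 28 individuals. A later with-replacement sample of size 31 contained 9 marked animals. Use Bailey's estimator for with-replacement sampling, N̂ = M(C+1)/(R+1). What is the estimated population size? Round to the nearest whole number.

N̂ = 28·(31+1)/(9+1) = 28·32/10 = 896/10 ≈ 89.6 → 90

N ≈ 90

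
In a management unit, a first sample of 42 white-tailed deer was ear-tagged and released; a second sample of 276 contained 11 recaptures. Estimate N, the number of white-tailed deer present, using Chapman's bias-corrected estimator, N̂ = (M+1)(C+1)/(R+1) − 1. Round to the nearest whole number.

N ≈ 992

N̂ = (42+1)(276+1)/(11+1) − 1 = 43·277/12 − 1
= 11911/12 − 1 ≈ 992.6 − 1 ≈ 991.6 → 992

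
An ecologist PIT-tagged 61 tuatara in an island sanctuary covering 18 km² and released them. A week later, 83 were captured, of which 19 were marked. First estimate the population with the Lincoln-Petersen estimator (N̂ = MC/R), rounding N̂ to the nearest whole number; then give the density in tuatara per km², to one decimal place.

density ≈ 14.8 tuatara per km²

N̂ = 61·83/19 = 5063/19 ≈ 266.47 → 266
Density = N̂ / area = 266 / 18 ≈ 14.78 → 14.8 per km²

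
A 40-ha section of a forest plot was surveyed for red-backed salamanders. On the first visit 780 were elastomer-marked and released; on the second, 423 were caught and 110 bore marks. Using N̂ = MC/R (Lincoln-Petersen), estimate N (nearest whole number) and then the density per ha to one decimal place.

density ≈ 75.0 red-backed salamanders per ha

N̂ = 780·423/110 = 329940/110 ≈ 2999.45 → 2999
Density = N̂ / area = 2999 / 40 ≈ 74.97 → 75.0 per ha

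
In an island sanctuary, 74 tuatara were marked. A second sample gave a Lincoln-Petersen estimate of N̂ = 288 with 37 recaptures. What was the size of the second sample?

From N = M·C/R: C = N·R / M = 288·37 / 74 = 10656 / 74 = 144.

C = 144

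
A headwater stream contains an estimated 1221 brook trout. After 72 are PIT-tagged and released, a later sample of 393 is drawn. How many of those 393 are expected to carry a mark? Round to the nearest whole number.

The marked fraction of the population is 72/1221, so in a sample of 393 expect C·(M/N) marked.
E[R] = 72 × 393 / 1221 = 28296 / 1221 ≈ 23.2 → 23

expected recaptures ≈ 23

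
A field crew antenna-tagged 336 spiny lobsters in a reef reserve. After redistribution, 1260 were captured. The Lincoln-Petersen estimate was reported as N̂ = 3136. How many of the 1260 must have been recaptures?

R = 135

From N = M·C/R: R = M·C / N = 336·1260 / 3136 = 423360 / 3136 = 135.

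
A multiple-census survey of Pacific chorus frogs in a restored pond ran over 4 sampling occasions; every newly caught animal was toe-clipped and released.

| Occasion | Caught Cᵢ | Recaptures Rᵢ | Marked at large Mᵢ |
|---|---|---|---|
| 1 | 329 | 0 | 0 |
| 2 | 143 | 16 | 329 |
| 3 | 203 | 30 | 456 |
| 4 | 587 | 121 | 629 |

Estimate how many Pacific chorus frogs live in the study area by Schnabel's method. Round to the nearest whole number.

N ≈ 3047

Σ MᵢCᵢ = 0·329 + 329·143 + 456·203 + 629·587 = 0 + 47047 + 92568 + 369223 = 508838
Σ Rᵢ = 0 + 16 + 30 + 121 = 167
N̂ = 508838 / 167 ≈ 3046.9 → 3047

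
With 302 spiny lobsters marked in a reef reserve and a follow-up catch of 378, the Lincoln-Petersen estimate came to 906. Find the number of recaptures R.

From N = M·C/R: R = M·C / N = 302·378 / 906 = 114156 / 906 = 126.

R = 126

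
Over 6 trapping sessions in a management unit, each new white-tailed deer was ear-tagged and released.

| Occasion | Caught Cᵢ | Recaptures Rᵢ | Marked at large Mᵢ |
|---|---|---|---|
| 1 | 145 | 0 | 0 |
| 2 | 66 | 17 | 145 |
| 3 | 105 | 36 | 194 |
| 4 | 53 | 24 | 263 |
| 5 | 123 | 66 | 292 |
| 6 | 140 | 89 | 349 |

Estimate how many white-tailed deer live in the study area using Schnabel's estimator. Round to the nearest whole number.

N ≈ 555

Σ MᵢCᵢ = 0·145 + 145·66 + 194·105 + 263·53 + 292·123 + 349·140 = 0 + 9570 + 20370 + 13939 + 35916 + 48860 = 128655
Σ Rᵢ = 0 + 17 + 36 + 24 + 66 + 89 = 232
N̂ = 128655 / 232 ≈ 554.5 → 555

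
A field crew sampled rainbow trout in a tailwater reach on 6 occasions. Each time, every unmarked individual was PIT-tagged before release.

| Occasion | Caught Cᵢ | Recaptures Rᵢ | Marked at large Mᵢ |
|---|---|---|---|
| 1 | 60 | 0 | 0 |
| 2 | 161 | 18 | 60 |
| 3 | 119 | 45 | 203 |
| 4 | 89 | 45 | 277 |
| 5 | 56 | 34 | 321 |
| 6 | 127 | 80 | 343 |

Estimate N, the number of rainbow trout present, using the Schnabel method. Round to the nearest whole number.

N ≈ 541

Σ MᵢCᵢ = 0·60 + 60·161 + 203·119 + 277·89 + 321·56 + 343·127 = 0 + 9660 + 24157 + 24653 + 17976 + 43561 = 120007
Σ Rᵢ = 0 + 18 + 45 + 45 + 34 + 80 = 222
N̂ = 120007 / 222 ≈ 540.6 → 541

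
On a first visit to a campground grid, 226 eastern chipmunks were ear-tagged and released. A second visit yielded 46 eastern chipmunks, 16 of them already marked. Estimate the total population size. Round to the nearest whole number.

Lincoln-Petersen assumes M/N = R/C, so N = M·C / R.
N = (226 × 46) / 16 = 10396 / 16 ≈ 649.8 → 650

N ≈ 650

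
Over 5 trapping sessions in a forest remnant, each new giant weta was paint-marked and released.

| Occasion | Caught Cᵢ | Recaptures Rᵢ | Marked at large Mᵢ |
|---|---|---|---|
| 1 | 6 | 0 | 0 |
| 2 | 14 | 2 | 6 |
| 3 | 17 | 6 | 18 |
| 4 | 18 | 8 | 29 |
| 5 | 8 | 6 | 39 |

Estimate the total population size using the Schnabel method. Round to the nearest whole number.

Σ MᵢCᵢ = 0·6 + 6·14 + 18·17 + 29·18 + 39·8 = 0 + 84 + 306 + 522 + 312 = 1224
Σ Rᵢ = 0 + 2 + 6 + 8 + 6 = 22
N̂ = 1224 / 22 ≈ 55.6 → 56

N ≈ 56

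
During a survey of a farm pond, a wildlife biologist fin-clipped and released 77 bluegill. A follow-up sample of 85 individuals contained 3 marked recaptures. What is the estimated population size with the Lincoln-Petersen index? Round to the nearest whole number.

If marked individuals mix randomly, R/C ≈ M/N, giving N ≈ M·C/R.
N = (77 × 85) / 3 = 6545 / 3 ≈ 2181.7 → 2182

N ≈ 2182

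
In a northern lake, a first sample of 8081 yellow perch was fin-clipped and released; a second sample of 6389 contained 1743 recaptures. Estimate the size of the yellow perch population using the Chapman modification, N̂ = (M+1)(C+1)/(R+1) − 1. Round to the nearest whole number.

N̂ = (8081+1)(6389+1)/(1743+1) − 1 = 8082·6390/1744 − 1
= 51643980/1744 − 1 ≈ 29612.4 − 1 ≈ 29611.4 → 29611

N ≈ 29,611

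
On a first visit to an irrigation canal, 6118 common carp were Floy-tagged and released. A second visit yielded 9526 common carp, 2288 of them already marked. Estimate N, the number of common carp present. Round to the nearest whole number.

The marked fraction in the recapture sample should equal the marked fraction in the population: 2288/9526 = 6118/N.
N = (6118 × 9526) / 2288 = 58280068 / 2288 ≈ 25472.1 → 25472

N ≈ 25,472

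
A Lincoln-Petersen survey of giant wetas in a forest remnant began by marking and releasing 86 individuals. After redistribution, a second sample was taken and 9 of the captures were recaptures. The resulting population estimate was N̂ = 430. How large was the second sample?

C = 45

From N = M·C/R: C = N·R / M = 430·9 / 86 = 3870 / 86 = 45.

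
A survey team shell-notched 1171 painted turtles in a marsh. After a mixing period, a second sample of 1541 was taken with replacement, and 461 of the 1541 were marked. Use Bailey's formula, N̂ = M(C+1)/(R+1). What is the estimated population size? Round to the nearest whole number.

N̂ = 1171·(1541+1)/(461+1) = 1171·1542/462 = 1805682/462 ≈ 3908.4 → 3908

N ≈ 3908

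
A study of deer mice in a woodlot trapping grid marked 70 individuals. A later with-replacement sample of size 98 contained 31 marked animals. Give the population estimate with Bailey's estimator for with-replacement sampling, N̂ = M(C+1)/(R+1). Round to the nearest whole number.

N̂ = 70·(98+1)/(31+1) = 70·99/32 = 6930/32 ≈ 216.6 → 217

N ≈ 217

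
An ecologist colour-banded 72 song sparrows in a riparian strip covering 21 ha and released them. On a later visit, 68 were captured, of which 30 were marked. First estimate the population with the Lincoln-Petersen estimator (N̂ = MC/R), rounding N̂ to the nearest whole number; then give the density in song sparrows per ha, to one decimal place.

density ≈ 7.8 song sparrows per ha

N̂ = 72·68/30 = 4896/30 ≈ 163.2 → 163
Density = N̂ / area = 163 / 21 ≈ 7.76 → 7.8 per ha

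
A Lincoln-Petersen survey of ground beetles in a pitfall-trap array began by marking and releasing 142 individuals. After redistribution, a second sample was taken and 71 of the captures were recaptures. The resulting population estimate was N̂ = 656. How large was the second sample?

C = 328

From N = M·C/R: C = N·R / M = 656·71 / 142 = 46576 / 142 = 328.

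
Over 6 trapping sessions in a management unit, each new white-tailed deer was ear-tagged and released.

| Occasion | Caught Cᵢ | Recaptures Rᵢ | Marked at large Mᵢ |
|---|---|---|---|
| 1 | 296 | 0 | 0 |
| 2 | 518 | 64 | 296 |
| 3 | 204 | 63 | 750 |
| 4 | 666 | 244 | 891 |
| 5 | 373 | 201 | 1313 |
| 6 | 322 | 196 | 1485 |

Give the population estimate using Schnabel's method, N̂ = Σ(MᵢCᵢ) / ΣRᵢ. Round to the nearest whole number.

N ≈ 2432

Σ MᵢCᵢ = 0·296 + 296·518 + 750·204 + 891·666 + 1313·373 + 1485·322 = 0 + 153328 + 153000 + 593406 + 489749 + 478170 = 1867653
Σ Rᵢ = 0 + 64 + 63 + 244 + 201 + 196 = 768
N̂ = 1867653 / 768 ≈ 2431.8 → 2432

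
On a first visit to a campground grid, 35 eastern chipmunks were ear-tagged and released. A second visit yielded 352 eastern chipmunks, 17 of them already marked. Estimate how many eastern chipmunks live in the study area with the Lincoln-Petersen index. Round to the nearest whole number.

If marked individuals mix randomly, R/C ≈ M/N, giving N ≈ M·C/R.
N = (35 × 352) / 17 = 12320 / 17 ≈ 724.7 → 725

N ≈ 725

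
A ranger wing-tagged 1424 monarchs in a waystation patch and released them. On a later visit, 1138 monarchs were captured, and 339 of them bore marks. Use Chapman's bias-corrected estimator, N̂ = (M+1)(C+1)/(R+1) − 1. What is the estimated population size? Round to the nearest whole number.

N̂ = (1424+1)(1138+1)/(339+1) − 1 = 1425·1139/340 − 1
= 1623075/340 − 1 ≈ 4773.8 − 1 ≈ 4772.8 → 4773

N ≈ 4773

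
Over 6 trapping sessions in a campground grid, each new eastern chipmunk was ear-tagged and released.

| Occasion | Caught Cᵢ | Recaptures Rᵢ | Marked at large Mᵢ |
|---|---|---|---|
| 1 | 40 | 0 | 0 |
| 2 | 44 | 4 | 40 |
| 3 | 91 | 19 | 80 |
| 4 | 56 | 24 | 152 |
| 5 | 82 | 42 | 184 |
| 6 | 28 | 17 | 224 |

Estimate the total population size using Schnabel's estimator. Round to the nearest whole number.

Σ MᵢCᵢ = 0·40 + 40·44 + 80·91 + 152·56 + 184·82 + 224·28 = 0 + 1760 + 7280 + 8512 + 15088 + 6272 = 38912
Σ Rᵢ = 0 + 4 + 19 + 24 + 42 + 17 = 106
N̂ = 38912 / 106 ≈ 367.1 → 367

N ≈ 367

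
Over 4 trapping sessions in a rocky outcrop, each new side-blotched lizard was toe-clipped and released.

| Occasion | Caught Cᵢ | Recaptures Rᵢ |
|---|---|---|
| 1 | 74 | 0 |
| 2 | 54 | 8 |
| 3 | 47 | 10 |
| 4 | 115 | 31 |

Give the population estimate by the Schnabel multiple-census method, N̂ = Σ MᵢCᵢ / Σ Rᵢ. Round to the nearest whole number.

Marked at large before each occasion: Mᵢ = Σⱼ<ᵢ (Cⱼ − Rⱼ) → M1=0, M2=74, M3=120, M4=157
Σ MᵢCᵢ = 0·74 + 74·54 + 120·47 + 157·115 = 0 + 3996 + 5640 + 18055 = 27691
Σ Rᵢ = 0 + 8 + 10 + 31 = 49
N̂ = 27691 / 49 ≈ 565.1 → 565

N ≈ 565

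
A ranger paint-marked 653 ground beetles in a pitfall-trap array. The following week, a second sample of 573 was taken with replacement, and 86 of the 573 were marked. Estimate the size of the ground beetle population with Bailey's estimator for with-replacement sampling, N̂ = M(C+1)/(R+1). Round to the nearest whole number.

N ≈ 4308

N̂ = 653·(573+1)/(86+1) = 653·574/87 = 374822/87 ≈ 4308.3 → 4308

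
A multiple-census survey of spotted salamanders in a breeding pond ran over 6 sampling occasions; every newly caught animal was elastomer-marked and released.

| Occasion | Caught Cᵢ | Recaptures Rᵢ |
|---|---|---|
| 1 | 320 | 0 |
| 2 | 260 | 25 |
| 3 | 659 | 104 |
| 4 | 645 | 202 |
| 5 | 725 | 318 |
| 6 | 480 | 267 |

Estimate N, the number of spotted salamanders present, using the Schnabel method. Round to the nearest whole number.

Marked at large before each occasion: Mᵢ = Σⱼ<ᵢ (Cⱼ − Rⱼ) → M1=0, M2=320, M3=555, M4=1110, M5=1553, M6=1960
Σ MᵢCᵢ = 0·320 + 320·260 + 555·659 + 1110·645 + 1553·725 + 1960·480 = 0 + 83200 + 365745 + 715950 + 1125925 + 940800 = 3231620
Σ Rᵢ = 0 + 25 + 104 + 202 + 318 + 267 = 916
N̂ = 3231620 / 916 ≈ 3528.0 → 3528

N ≈ 3528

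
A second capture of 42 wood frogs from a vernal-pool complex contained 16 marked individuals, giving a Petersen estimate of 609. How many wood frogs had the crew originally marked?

M = 232

From N = M·C/R: M = N·R / C = 609·16 / 42 = 9744 / 42 = 232.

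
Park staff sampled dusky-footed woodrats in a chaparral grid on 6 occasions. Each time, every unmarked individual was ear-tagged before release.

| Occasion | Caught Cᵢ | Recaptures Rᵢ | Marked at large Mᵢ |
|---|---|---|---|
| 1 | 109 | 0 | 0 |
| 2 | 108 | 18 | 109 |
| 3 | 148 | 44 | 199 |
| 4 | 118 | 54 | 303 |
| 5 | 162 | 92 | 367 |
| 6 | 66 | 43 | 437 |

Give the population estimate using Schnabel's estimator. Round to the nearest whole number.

N ≈ 658

Σ MᵢCᵢ = 0·109 + 109·108 + 199·148 + 303·118 + 367·162 + 437·66 = 0 + 11772 + 29452 + 35754 + 59454 + 28842 = 165274
Σ Rᵢ = 0 + 18 + 44 + 54 + 92 + 43 = 251
N̂ = 165274 / 251 ≈ 658.46 → 658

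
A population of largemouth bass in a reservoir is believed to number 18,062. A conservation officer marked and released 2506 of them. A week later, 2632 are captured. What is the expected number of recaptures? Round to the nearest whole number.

expected recaptures ≈ 365

Expected recaptures E[R] = M·C / N.
E[R] = 2506 × 2632 / 18062 = 6595792 / 18062 ≈ 365.2 → 365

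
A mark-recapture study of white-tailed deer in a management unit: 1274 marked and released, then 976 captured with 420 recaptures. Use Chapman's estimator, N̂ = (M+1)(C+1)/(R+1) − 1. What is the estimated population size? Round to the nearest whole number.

N̂ = (1274+1)(976+1)/(420+1) − 1 = 1275·977/421 − 1
= 1245675/421 − 1 ≈ 2958.8 − 1 ≈ 2957.8 → 2958

N ≈ 2958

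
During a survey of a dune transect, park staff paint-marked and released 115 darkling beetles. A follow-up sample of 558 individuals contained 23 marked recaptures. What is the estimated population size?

N = (115 × 558) / 23 = 64170 / 23 = 2790

N = 2790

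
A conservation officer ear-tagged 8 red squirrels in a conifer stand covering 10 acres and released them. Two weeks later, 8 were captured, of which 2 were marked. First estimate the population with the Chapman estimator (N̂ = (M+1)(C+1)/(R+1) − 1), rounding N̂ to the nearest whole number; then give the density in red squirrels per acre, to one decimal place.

density ≈ 2.6 red squirrels per acre

N̂ = 9·9/3 − 1 = 81/3 − 1 = 26
Density = N̂ / area = 26 / 10 ≈ 2.60 → 2.6 per acre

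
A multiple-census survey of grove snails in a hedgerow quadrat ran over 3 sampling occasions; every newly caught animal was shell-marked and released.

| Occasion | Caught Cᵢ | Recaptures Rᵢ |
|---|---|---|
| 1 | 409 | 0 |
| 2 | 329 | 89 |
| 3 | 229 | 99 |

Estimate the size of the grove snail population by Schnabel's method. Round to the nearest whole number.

Marked at large before each occasion: Mᵢ = Σⱼ<ᵢ (Cⱼ − Rⱼ) → M1=0, M2=409, M3=649
Σ MᵢCᵢ = 0·409 + 409·329 + 649·229 = 0 + 134561 + 148621 = 283182
Σ Rᵢ = 0 + 89 + 99 = 188
N̂ = 283182 / 188 ≈ 1506.3 → 1506

N ≈ 1506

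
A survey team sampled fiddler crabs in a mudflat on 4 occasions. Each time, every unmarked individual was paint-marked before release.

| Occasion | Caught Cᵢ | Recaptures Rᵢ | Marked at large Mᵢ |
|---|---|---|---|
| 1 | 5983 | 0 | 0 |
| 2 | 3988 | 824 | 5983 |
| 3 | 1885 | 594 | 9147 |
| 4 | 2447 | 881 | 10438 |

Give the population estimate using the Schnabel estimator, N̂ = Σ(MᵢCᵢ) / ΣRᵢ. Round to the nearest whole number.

N ≈ 28,988

Σ MᵢCᵢ = 0·5983 + 5983·3988 + 9147·1885 + 10438·2447 = 0 + 23860204 + 17242095 + 25541786 = 66644085
Σ Rᵢ = 0 + 824 + 594 + 881 = 2299
N̂ = 66644085 / 2299 ≈ 28988.3 → 28988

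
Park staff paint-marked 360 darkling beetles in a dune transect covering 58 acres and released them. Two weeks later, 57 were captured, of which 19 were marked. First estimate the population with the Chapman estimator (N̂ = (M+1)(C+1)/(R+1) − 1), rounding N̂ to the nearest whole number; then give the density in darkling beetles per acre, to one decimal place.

N̂ = 361·58/20 − 1 = 20938/20 − 1 ≈ 1045.9 → 1046
Density = N̂ / area = 1046 / 58 ≈ 18.03 → 18.0 per acre

density ≈ 18.0 darkling beetles per acre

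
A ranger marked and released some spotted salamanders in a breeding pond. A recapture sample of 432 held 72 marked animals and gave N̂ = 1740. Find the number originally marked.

From N = M·C/R: M = N·R / C = 1740·72 / 432 = 125280 / 432 = 290.

M = 290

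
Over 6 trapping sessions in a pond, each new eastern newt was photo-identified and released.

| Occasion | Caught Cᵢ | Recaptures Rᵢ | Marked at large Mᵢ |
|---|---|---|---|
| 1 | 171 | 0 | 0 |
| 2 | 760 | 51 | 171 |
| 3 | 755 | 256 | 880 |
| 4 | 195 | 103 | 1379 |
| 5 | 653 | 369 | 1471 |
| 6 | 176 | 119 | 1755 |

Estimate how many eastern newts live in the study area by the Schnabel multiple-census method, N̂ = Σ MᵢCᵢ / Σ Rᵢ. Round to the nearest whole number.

N ≈ 2598

Σ MᵢCᵢ = 0·171 + 171·760 + 880·755 + 1379·195 + 1471·653 + 1755·176 = 0 + 129960 + 664400 + 268905 + 960563 + 308880 = 2332708
Σ Rᵢ = 0 + 51 + 256 + 103 + 369 + 119 = 898
N̂ = 2332708 / 898 ≈ 2597.7 → 2598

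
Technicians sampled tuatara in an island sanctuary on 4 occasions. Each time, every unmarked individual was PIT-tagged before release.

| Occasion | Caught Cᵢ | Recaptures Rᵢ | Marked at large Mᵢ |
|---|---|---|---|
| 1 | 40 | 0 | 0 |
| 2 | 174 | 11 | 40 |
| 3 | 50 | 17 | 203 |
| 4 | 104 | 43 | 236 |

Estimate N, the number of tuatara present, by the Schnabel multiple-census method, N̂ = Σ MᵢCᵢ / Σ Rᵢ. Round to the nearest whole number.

N ≈ 587

Σ MᵢCᵢ = 0·40 + 40·174 + 203·50 + 236·104 = 0 + 6960 + 10150 + 24544 = 41654
Σ Rᵢ = 0 + 11 + 17 + 43 = 71
N̂ = 41654 / 71 ≈ 586.7 → 587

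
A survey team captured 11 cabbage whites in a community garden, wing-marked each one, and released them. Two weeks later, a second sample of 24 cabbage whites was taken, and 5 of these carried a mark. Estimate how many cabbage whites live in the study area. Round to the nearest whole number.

N = (11 × 24) / 5 = 264 / 5 ≈ 52.8 → 53

N ≈ 53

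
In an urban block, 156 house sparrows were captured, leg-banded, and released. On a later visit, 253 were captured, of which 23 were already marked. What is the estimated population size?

N = 1716

If marked individuals mix randomly, R/C ≈ M/N, giving N ≈ M·C/R.
N = (156 × 253) / 23 = 39468 / 23 = 1716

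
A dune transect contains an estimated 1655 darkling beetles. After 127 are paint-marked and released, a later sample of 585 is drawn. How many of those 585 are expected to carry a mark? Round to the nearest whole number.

Expected recaptures E[R] = M·C / N.
E[R] = 127 × 585 / 1655 = 74295 / 1655 ≈ 44.9 → 45

expected recaptures ≈ 45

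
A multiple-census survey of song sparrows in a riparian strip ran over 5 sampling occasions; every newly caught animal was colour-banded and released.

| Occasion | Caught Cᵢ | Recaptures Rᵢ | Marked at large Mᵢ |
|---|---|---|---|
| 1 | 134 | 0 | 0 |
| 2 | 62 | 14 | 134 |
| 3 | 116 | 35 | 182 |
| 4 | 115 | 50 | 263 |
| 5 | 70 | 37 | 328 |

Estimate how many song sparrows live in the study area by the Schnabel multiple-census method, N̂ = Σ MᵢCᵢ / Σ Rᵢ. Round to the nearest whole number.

Σ MᵢCᵢ = 0·134 + 134·62 + 182·116 + 263·115 + 328·70 = 0 + 8308 + 21112 + 30245 + 22960 = 82625
Σ Rᵢ = 0 + 14 + 35 + 50 + 37 = 136
N̂ = 82625 / 136 ≈ 607.5 → 608

N ≈ 608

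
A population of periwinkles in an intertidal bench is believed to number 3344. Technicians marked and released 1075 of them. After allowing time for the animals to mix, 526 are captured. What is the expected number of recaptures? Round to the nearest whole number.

expected recaptures ≈ 169

Expected recaptures E[R] = M·C / N.
E[R] = 1075 × 526 / 3344 = 565450 / 3344 ≈ 169.1 → 169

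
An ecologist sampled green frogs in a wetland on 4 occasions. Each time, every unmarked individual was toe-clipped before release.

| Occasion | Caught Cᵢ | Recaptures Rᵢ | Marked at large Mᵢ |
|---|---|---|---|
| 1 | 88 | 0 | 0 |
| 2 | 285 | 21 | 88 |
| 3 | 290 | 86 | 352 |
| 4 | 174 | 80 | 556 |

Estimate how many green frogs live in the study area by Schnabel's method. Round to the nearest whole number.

N ≈ 1197

Σ MᵢCᵢ = 0·88 + 88·285 + 352·290 + 556·174 = 0 + 25080 + 102080 + 96744 = 223904
Σ Rᵢ = 0 + 21 + 86 + 80 = 187
N̂ = 223904 / 187 ≈ 1197.3 → 1197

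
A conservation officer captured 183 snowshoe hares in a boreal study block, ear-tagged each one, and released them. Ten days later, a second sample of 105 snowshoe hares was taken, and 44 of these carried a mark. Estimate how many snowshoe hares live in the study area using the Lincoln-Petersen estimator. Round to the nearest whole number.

N = (183 × 105) / 44 = 19215 / 44 ≈ 436.7 → 437

N ≈ 437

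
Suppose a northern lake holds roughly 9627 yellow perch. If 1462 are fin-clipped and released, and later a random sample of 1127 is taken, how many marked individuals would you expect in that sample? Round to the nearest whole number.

The marked fraction of the population is 1462/9627, so in a sample of 1127 expect C·(M/N) marked.
E[R] = 1462 × 1127 / 9627 = 1647674 / 9627 ≈ 171.2 → 171

expected recaptures ≈ 171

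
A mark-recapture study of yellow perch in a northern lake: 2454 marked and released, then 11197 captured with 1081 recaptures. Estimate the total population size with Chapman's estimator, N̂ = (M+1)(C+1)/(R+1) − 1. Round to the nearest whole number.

N̂ = (2454+1)(11197+1)/(1081+1) − 1 = 2455·11198/1082 − 1
= 27491090/1082 − 1 ≈ 25407.7 − 1 ≈ 25406.7 → 25407

N ≈ 25,407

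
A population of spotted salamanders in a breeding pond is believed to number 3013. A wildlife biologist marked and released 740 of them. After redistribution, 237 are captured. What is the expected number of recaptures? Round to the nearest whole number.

expected recaptures ≈ 58

The marked fraction of the population is 740/3013, so in a sample of 237 expect C·(M/N) marked.
E[R] = 740 × 237 / 3013 = 175380 / 3013 ≈ 58.2 → 58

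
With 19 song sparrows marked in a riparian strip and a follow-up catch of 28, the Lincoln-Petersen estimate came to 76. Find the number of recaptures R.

R = 7

From N = M·C/R: R = M·C / N = 19·28 / 76 = 532 / 76 = 7.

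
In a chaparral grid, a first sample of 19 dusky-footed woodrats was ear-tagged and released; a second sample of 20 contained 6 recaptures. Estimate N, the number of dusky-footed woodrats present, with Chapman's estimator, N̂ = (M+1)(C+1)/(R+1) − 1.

N = 59

N̂ = (19+1)(20+1)/(6+1) − 1 = 20·21/7 − 1
= 420/7 − 1 = 60 − 1 = 59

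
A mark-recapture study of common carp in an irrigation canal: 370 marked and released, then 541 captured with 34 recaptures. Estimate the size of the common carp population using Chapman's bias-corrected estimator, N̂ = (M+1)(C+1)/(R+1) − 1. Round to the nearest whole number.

N̂ = (370+1)(541+1)/(34+1) − 1 = 371·542/35 − 1
= 201082/35 − 1 ≈ 5745.2 − 1 ≈ 5744.2 → 5744

N ≈ 5744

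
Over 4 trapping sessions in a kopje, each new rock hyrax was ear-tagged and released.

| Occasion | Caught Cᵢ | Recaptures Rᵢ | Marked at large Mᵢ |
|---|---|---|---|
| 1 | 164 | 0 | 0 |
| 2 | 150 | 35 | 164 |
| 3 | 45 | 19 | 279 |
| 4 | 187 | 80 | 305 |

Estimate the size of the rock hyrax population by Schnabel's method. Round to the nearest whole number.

N ≈ 703

Σ MᵢCᵢ = 0·164 + 164·150 + 279·45 + 305·187 = 0 + 24600 + 12555 + 57035 = 94190
Σ Rᵢ = 0 + 35 + 19 + 80 = 134
N̂ = 94190 / 134 ≈ 702.9 → 703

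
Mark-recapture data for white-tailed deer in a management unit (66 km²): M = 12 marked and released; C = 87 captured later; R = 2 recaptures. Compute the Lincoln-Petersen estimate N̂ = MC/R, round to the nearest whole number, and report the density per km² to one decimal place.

density ≈ 7.9 white-tailed deer per km²

N̂ = 12·87/2 = 1044/2 = 522
Density = N̂ / area = 522 / 66 ≈ 7.91 → 7.9 per km²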